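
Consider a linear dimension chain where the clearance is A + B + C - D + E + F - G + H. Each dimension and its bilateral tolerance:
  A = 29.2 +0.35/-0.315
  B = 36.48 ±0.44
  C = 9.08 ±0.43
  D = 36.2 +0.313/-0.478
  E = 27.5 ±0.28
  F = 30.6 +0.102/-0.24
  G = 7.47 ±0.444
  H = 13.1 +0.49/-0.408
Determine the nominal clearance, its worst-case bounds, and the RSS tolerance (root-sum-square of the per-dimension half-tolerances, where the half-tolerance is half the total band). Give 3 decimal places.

nominal=102.290 wc=[99.420,105.304] rss=1.073

Stack each dimension's contribution:
  +A: nom +29.200 → Σnom=29.200; wc +0.350/-0.315 → slack +0.350/-0.315; half-tol=0.333, Σhalf²=0.110556
  +B: nom +36.480 → Σnom=65.680; wc +0.440/-0.440 → slack +0.790/-0.755; half-tol=0.440, Σhalf²=0.304156
  +C: nom +9.080 → Σnom=74.760; wc +0.430/-0.430 → slack +1.220/-1.185; half-tol=0.430, Σhalf²=0.489056
  -D: nom -36.200 → Σnom=38.560; wc +0.478/-0.313 → slack +1.698/-1.498; half-tol=0.395, Σhalf²=0.645477
  +E: nom +27.500 → Σnom=66.060; wc +0.280/-0.280 → slack +1.978/-1.778; half-tol=0.280, Σhalf²=0.723877
  +F: nom +30.600 → Σnom=96.660; wc +0.102/-0.240 → slack +2.080/-2.018; half-tol=0.171, Σhalf²=0.753117
  -G: nom -7.470 → Σnom=89.190; wc +0.444/-0.444 → slack +2.524/-2.462; half-tol=0.444, Σhalf²=0.950253
  +H: nom +13.100 → Σnom=102.290; wc +0.490/-0.408 → slack +3.014/-2.870; half-tol=0.449, Σhalf²=1.151855
Nominal = 102.290. Worst-case = [102.290 - 2.870, 102.290 + 3.014] = [99.420, 105.304]. RSS = √1.151855 = 1.073.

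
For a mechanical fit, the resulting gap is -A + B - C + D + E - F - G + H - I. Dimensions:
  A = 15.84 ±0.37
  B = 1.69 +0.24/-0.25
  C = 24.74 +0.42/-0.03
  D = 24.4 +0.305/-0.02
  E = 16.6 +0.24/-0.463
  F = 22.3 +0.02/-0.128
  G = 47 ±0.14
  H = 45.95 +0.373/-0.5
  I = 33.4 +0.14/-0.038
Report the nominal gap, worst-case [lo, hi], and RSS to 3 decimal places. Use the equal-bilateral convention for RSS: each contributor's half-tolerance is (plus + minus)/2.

nominal=-54.640 wc=[-56.963,-52.776] rss=0.788

Stack each dimension's contribution:
  -A: nom -15.840 → Σnom=-15.840; wc +0.370/-0.370 → slack +0.370/-0.370; half-tol=0.370, Σhalf²=0.136900
  +B: nom +1.690 → Σnom=-14.150; wc +0.240/-0.250 → slack +0.610/-0.620; half-tol=0.245, Σhalf²=0.196925
  -C: nom -24.740 → Σnom=-38.890; wc +0.030/-0.420 → slack +0.640/-1.040; half-tol=0.225, Σhalf²=0.247550
  +D: nom +24.400 → Σnom=-14.490; wc +0.305/-0.020 → slack +0.945/-1.060; half-tol=0.163, Σhalf²=0.273956
  +E: nom +16.600 → Σnom=2.110; wc +0.240/-0.463 → slack +1.185/-1.523; half-tol=0.352, Σhalf²=0.397509
  -F: nom -22.300 → Σnom=-20.190; wc +0.128/-0.020 → slack +1.313/-1.543; half-tol=0.074, Σhalf²=0.402985
  -G: nom -47.000 → Σnom=-67.190; wc +0.140/-0.140 → slack +1.453/-1.683; half-tol=0.140, Σhalf²=0.422585
  +H: nom +45.950 → Σnom=-21.240; wc +0.373/-0.500 → slack +1.826/-2.183; half-tol=0.436, Σhalf²=0.613117
  -I: nom -33.400 → Σnom=-54.640; wc +0.038/-0.140 → slack +1.864/-2.323; half-tol=0.089, Σhalf²=0.621038
Nominal = -54.640. Worst-case = [-54.640 - 2.323, -54.640 + 1.864] = [-56.963, -52.776]. RSS = √0.621038 = 0.788.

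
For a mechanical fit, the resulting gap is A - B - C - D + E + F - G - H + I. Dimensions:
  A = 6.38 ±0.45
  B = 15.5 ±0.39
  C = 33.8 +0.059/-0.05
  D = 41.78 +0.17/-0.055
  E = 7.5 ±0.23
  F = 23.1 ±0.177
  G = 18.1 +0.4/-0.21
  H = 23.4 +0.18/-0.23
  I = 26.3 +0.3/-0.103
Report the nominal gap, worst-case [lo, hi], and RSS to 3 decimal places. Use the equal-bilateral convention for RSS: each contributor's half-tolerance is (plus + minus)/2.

Stack each dimension's contribution:
  +A: nom +6.380 → Σnom=6.380; wc +0.450/-0.450 → slack +0.450/-0.450; half-tol=0.450, Σhalf²=0.202500
  -B: nom -15.500 → Σnom=-9.120; wc +0.390/-0.390 → slack +0.840/-0.840; half-tol=0.390, Σhalf²=0.354600
  -C: nom -33.800 → Σnom=-42.920; wc +0.050/-0.059 → slack +0.890/-0.899; half-tol=0.054, Σhalf²=0.357570
  -D: nom -41.780 → Σnom=-84.700; wc +0.055/-0.170 → slack +0.945/-1.069; half-tol=0.113, Σhalf²=0.370227
  +E: nom +7.500 → Σnom=-77.200; wc +0.230/-0.230 → slack +1.175/-1.299; half-tol=0.230, Σhalf²=0.423127
  +F: nom +23.100 → Σnom=-54.100; wc +0.177/-0.177 → slack +1.352/-1.476; half-tol=0.177, Σhalf²=0.454456
  -G: nom -18.100 → Σnom=-72.200; wc +0.210/-0.400 → slack +1.562/-1.876; half-tol=0.305, Σhalf²=0.547481
  -H: nom -23.400 → Σnom=-95.600; wc +0.230/-0.180 → slack +1.792/-2.056; half-tol=0.205, Σhalf²=0.589506
  +I: nom +26.300 → Σnom=-69.300; wc +0.300/-0.103 → slack +2.092/-2.159; half-tol=0.201, Σhalf²=0.630108
Nominal = -69.300. Worst-case = [-69.300 - 2.159, -69.300 + 2.092] = [-71.459, -67.208]. RSS = √0.630108 = 0.794.

nominal=-69.300 wc=[-71.459,-67.208] rss=0.794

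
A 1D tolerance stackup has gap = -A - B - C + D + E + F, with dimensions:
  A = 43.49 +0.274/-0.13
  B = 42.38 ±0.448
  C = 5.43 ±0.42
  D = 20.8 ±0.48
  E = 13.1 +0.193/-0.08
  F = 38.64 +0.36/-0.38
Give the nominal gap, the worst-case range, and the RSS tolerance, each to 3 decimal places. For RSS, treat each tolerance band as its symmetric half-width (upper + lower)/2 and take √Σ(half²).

nominal=-18.760 wc=[-20.842,-16.729] rss=0.897

Stack each dimension's contribution:
  -A: nom -43.490 → Σnom=-43.490; wc +0.130/-0.274 → slack +0.130/-0.274; half-tol=0.202, Σhalf²=0.040804
  -B: nom -42.380 → Σnom=-85.870; wc +0.448/-0.448 → slack +0.578/-0.722; half-tol=0.448, Σhalf²=0.241508
  -C: nom -5.430 → Σnom=-91.300; wc +0.420/-0.420 → slack +0.998/-1.142; half-tol=0.420, Σhalf²=0.417908
  +D: nom +20.800 → Σnom=-70.500; wc +0.480/-0.480 → slack +1.478/-1.622; half-tol=0.480, Σhalf²=0.648308
  +E: nom +13.100 → Σnom=-57.400; wc +0.193/-0.080 → slack +1.671/-1.702; half-tol=0.137, Σhalf²=0.666940
  +F: nom +38.640 → Σnom=-18.760; wc +0.360/-0.380 → slack +2.031/-2.082; half-tol=0.370, Σhalf²=0.803840
Nominal = -18.760. Worst-case = [-18.760 - 2.082, -18.760 + 2.031] = [-20.842, -16.729]. RSS = √0.803840 = 0.897.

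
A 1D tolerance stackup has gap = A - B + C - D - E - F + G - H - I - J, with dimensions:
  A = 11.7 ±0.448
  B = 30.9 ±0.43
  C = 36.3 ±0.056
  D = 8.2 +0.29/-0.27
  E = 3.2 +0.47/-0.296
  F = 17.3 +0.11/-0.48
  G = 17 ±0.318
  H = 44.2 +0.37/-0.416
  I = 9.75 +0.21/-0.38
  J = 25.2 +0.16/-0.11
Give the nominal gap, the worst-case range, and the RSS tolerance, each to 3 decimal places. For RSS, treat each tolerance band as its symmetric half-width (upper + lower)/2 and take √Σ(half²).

nominal=-73.750 wc=[-76.612,-70.546] rss=1.030

Stack each dimension's contribution:
  +A: nom +11.700 → Σnom=11.700; wc +0.448/-0.448 → slack +0.448/-0.448; half-tol=0.448, Σhalf²=0.200704
  -B: nom -30.900 → Σnom=-19.200; wc +0.430/-0.430 → slack +0.878/-0.878; half-tol=0.430, Σhalf²=0.385604
  +C: nom +36.300 → Σnom=17.100; wc +0.056/-0.056 → slack +0.934/-0.934; half-tol=0.056, Σhalf²=0.388740
  -D: nom -8.200 → Σnom=8.900; wc +0.270/-0.290 → slack +1.204/-1.224; half-tol=0.280, Σhalf²=0.467140
  -E: nom -3.200 → Σnom=5.700; wc +0.296/-0.470 → slack +1.500/-1.694; half-tol=0.383, Σhalf²=0.613829
  -F: nom -17.300 → Σnom=-11.600; wc +0.480/-0.110 → slack +1.980/-1.804; half-tol=0.295, Σhalf²=0.700854
  +G: nom +17.000 → Σnom=5.400; wc +0.318/-0.318 → slack +2.298/-2.122; half-tol=0.318, Σhalf²=0.801978
  -H: nom -44.200 → Σnom=-38.800; wc +0.416/-0.370 → slack +2.714/-2.492; half-tol=0.393, Σhalf²=0.956427
  -I: nom -9.750 → Σnom=-48.550; wc +0.380/-0.210 → slack +3.094/-2.702; half-tol=0.295, Σhalf²=1.043452
  -J: nom -25.200 → Σnom=-73.750; wc +0.110/-0.160 → slack +3.204/-2.862; half-tol=0.135, Σhalf²=1.061677
Nominal = -73.750. Worst-case = [-73.750 - 2.862, -73.750 + 3.204] = [-76.612, -70.546]. RSS = √1.061677 = 1.030.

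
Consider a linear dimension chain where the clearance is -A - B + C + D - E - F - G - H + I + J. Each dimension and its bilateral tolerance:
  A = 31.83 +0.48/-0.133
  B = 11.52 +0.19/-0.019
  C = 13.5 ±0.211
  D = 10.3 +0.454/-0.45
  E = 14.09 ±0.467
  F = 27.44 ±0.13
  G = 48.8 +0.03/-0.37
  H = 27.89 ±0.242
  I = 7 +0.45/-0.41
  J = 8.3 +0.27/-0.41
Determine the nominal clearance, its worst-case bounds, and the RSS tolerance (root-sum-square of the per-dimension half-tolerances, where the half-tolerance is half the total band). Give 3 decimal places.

nominal=-122.470 wc=[-125.490,-119.724] rss=0.994

Stack each dimension's contribution:
  -A: nom -31.830 → Σnom=-31.830; wc +0.133/-0.480 → slack +0.133/-0.480; half-tol=0.306, Σhalf²=0.093942
  -B: nom -11.520 → Σnom=-43.350; wc +0.019/-0.190 → slack +0.152/-0.670; half-tol=0.104, Σhalf²=0.104862
  +C: nom +13.500 → Σnom=-29.850; wc +0.211/-0.211 → slack +0.363/-0.881; half-tol=0.211, Σhalf²=0.149384
  +D: nom +10.300 → Σnom=-19.550; wc +0.454/-0.450 → slack +0.817/-1.331; half-tol=0.452, Σhalf²=0.353688
  -E: nom -14.090 → Σnom=-33.640; wc +0.467/-0.467 → slack +1.284/-1.798; half-tol=0.467, Σhalf²=0.571777
  -F: nom -27.440 → Σnom=-61.080; wc +0.130/-0.130 → slack +1.414/-1.928; half-tol=0.130, Σhalf²=0.588677
  -G: nom -48.800 → Σnom=-109.880; wc +0.370/-0.030 → slack +1.784/-1.958; half-tol=0.200, Σhalf²=0.628677
  -H: nom -27.890 → Σnom=-137.770; wc +0.242/-0.242 → slack +2.026/-2.200; half-tol=0.242, Σhalf²=0.687241
  +I: nom +7.000 → Σnom=-130.770; wc +0.450/-0.410 → slack +2.476/-2.610; half-tol=0.430, Σhalf²=0.872141
  +J: nom +8.300 → Σnom=-122.470; wc +0.270/-0.410 → slack +2.746/-3.020; half-tol=0.340, Σhalf²=0.987741
Nominal = -122.470. Worst-case = [-122.470 - 3.020, -122.470 + 2.746] = [-125.490, -119.724]. RSS = √0.987741 = 0.994.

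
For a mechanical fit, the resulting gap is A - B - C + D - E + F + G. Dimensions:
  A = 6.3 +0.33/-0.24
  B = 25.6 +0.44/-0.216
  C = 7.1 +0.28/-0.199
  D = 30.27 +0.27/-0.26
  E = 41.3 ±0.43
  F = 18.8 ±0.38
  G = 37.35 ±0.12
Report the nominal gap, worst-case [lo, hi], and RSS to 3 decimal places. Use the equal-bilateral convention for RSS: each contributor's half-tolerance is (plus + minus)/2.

Stack each dimension's contribution:
  +A: nom +6.300 → Σnom=6.300; wc +0.330/-0.240 → slack +0.330/-0.240; half-tol=0.285, Σhalf²=0.081225
  -B: nom -25.600 → Σnom=-19.300; wc +0.216/-0.440 → slack +0.546/-0.680; half-tol=0.328, Σhalf²=0.188809
  -C: nom -7.100 → Σnom=-26.400; wc +0.199/-0.280 → slack +0.745/-0.960; half-tol=0.240, Σhalf²=0.246169
  +D: nom +30.270 → Σnom=3.870; wc +0.270/-0.260 → slack +1.015/-1.220; half-tol=0.265, Σhalf²=0.316394
  -E: nom -41.300 → Σnom=-37.430; wc +0.430/-0.430 → slack +1.445/-1.650; half-tol=0.430, Σhalf²=0.501294
  +F: nom +18.800 → Σnom=-18.630; wc +0.380/-0.380 → slack +1.825/-2.030; half-tol=0.380, Σhalf²=0.645694
  +G: nom +37.350 → Σnom=18.720; wc +0.120/-0.120 → slack +1.945/-2.150; half-tol=0.120, Σhalf²=0.660094
Nominal = 18.720. Worst-case = [18.720 - 2.150, 18.720 + 1.945] = [16.570, 20.665]. RSS = √0.660094 = 0.812.

nominal=18.720 wc=[16.570,20.665] rss=0.812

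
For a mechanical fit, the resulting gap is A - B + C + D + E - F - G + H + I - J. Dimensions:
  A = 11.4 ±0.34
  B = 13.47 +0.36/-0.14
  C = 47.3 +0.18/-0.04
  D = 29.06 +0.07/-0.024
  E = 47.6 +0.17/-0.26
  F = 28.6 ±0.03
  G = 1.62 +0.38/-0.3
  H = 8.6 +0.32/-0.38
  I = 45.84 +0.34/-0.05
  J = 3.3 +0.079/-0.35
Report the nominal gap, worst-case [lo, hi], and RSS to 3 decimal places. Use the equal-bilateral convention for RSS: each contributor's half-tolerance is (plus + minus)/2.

Stack each dimension's contribution:
  +A: nom +11.400 → Σnom=11.400; wc +0.340/-0.340 → slack +0.340/-0.340; half-tol=0.340, Σhalf²=0.115600
  -B: nom -13.470 → Σnom=-2.070; wc +0.140/-0.360 → slack +0.480/-0.700; half-tol=0.250, Σhalf²=0.178100
  +C: nom +47.300 → Σnom=45.230; wc +0.180/-0.040 → slack +0.660/-0.740; half-tol=0.110, Σhalf²=0.190200
  +D: nom +29.060 → Σnom=74.290; wc +0.070/-0.024 → slack +0.730/-0.764; half-tol=0.047, Σhalf²=0.192409
  +E: nom +47.600 → Σnom=121.890; wc +0.170/-0.260 → slack +0.900/-1.024; half-tol=0.215, Σhalf²=0.238634
  -F: nom -28.600 → Σnom=93.290; wc +0.030/-0.030 → slack +0.930/-1.054; half-tol=0.030, Σhalf²=0.239534
  -G: nom -1.620 → Σnom=91.670; wc +0.300/-0.380 → slack +1.230/-1.434; half-tol=0.340, Σhalf²=0.355134
  +H: nom +8.600 → Σnom=100.270; wc +0.320/-0.380 → slack +1.550/-1.814; half-tol=0.350, Σhalf²=0.477634
  +I: nom +45.840 → Σnom=146.110; wc +0.340/-0.050 → slack +1.890/-1.864; half-tol=0.195, Σhalf²=0.515659
  -J: nom -3.300 → Σnom=142.810; wc +0.350/-0.079 → slack +2.240/-1.943; half-tol=0.214, Σhalf²=0.561669
Nominal = 142.810. Worst-case = [142.810 - 1.943, 142.810 + 2.240] = [140.867, 145.050]. RSS = √0.561669 = 0.749.

nominal=142.810 wc=[140.867,145.050] rss=0.749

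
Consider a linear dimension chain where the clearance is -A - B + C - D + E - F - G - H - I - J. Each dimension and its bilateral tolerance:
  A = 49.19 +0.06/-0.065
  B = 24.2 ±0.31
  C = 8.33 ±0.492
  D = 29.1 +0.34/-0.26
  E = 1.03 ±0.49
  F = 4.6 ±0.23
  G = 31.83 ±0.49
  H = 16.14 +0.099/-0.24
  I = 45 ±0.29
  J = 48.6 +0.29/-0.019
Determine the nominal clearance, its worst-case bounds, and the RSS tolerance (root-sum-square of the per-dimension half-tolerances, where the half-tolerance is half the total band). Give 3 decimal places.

nominal=-239.300 wc=[-242.391,-236.414] rss=1.050

Stack each dimension's contribution:
  -A: nom -49.190 → Σnom=-49.190; wc +0.065/-0.060 → slack +0.065/-0.060; half-tol=0.062, Σhalf²=0.003906
  -B: nom -24.200 → Σnom=-73.390; wc +0.310/-0.310 → slack +0.375/-0.370; half-tol=0.310, Σhalf²=0.100006
  +C: nom +8.330 → Σnom=-65.060; wc +0.492/-0.492 → slack +0.867/-0.862; half-tol=0.492, Σhalf²=0.342070
  -D: nom -29.100 → Σnom=-94.160; wc +0.260/-0.340 → slack +1.127/-1.202; half-tol=0.300, Σhalf²=0.432070
  +E: nom +1.030 → Σnom=-93.130; wc +0.490/-0.490 → slack +1.617/-1.692; half-tol=0.490, Σhalf²=0.672170
  -F: nom -4.600 → Σnom=-97.730; wc +0.230/-0.230 → slack +1.847/-1.922; half-tol=0.230, Σhalf²=0.725070
  -G: nom -31.830 → Σnom=-129.560; wc +0.490/-0.490 → slack +2.337/-2.412; half-tol=0.490, Σhalf²=0.965170
  -H: nom -16.140 → Σnom=-145.700; wc +0.240/-0.099 → slack +2.577/-2.511; half-tol=0.169, Σhalf²=0.993900
  -I: nom -45.000 → Σnom=-190.700; wc +0.290/-0.290 → slack +2.867/-2.801; half-tol=0.290, Σhalf²=1.078000
  -J: nom -48.600 → Σnom=-239.300; wc +0.019/-0.290 → slack +2.886/-3.091; half-tol=0.154, Σhalf²=1.101871
Nominal = -239.300. Worst-case = [-239.300 - 3.091, -239.300 + 2.886] = [-242.391, -236.414]. RSS = √1.101871 = 1.050.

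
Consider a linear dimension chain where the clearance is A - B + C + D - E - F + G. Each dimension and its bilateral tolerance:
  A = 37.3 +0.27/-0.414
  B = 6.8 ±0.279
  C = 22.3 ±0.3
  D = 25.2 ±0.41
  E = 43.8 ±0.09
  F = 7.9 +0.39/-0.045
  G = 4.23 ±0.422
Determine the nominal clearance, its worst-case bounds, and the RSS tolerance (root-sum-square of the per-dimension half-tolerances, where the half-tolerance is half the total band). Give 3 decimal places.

Stack each dimension's contribution:
  +A: nom +37.300 → Σnom=37.300; wc +0.270/-0.414 → slack +0.270/-0.414; half-tol=0.342, Σhalf²=0.116964
  -B: nom -6.800 → Σnom=30.500; wc +0.279/-0.279 → slack +0.549/-0.693; half-tol=0.279, Σhalf²=0.194805
  +C: nom +22.300 → Σnom=52.800; wc +0.300/-0.300 → slack +0.849/-0.993; half-tol=0.300, Σhalf²=0.284805
  +D: nom +25.200 → Σnom=78.000; wc +0.410/-0.410 → slack +1.259/-1.403; half-tol=0.410, Σhalf²=0.452905
  -E: nom -43.800 → Σnom=34.200; wc +0.090/-0.090 → slack +1.349/-1.493; half-tol=0.090, Σhalf²=0.461005
  -F: nom -7.900 → Σnom=26.300; wc +0.045/-0.390 → slack +1.394/-1.883; half-tol=0.217, Σhalf²=0.508311
  +G: nom +4.230 → Σnom=30.530; wc +0.422/-0.422 → slack +1.816/-2.305; half-tol=0.422, Σhalf²=0.686395
Nominal = 30.530. Worst-case = [30.530 - 2.305, 30.530 + 1.816] = [28.225, 32.346]. RSS = √0.686395 = 0.828.

nominal=30.530 wc=[28.225,32.346] rss=0.828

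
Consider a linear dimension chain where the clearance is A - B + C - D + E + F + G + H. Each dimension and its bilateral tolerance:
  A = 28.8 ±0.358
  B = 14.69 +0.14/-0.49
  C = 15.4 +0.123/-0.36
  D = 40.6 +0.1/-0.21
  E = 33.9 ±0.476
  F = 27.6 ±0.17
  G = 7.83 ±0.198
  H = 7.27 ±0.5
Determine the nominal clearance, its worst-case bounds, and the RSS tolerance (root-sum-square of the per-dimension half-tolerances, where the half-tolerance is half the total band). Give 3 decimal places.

Stack each dimension's contribution:
  +A: nom +28.800 → Σnom=28.800; wc +0.358/-0.358 → slack +0.358/-0.358; half-tol=0.358, Σhalf²=0.128164
  -B: nom -14.690 → Σnom=14.110; wc +0.490/-0.140 → slack +0.848/-0.498; half-tol=0.315, Σhalf²=0.227389
  +C: nom +15.400 → Σnom=29.510; wc +0.123/-0.360 → slack +0.971/-0.858; half-tol=0.241, Σhalf²=0.285711
  -D: nom -40.600 → Σnom=-11.090; wc +0.210/-0.100 → slack +1.181/-0.958; half-tol=0.155, Σhalf²=0.309736
  +E: nom +33.900 → Σnom=22.810; wc +0.476/-0.476 → slack +1.657/-1.434; half-tol=0.476, Σhalf²=0.536312
  +F: nom +27.600 → Σnom=50.410; wc +0.170/-0.170 → slack +1.827/-1.604; half-tol=0.170, Σhalf²=0.565212
  +G: nom +7.830 → Σnom=58.240; wc +0.198/-0.198 → slack +2.025/-1.802; half-tol=0.198, Σhalf²=0.604416
  +H: nom +7.270 → Σnom=65.510; wc +0.500/-0.500 → slack +2.525/-2.302; half-tol=0.500, Σhalf²=0.854416
Nominal = 65.510. Worst-case = [65.510 - 2.302, 65.510 + 2.525] = [63.208, 68.035]. RSS = √0.854416 = 0.924.

nominal=65.510 wc=[63.208,68.035] rss=0.924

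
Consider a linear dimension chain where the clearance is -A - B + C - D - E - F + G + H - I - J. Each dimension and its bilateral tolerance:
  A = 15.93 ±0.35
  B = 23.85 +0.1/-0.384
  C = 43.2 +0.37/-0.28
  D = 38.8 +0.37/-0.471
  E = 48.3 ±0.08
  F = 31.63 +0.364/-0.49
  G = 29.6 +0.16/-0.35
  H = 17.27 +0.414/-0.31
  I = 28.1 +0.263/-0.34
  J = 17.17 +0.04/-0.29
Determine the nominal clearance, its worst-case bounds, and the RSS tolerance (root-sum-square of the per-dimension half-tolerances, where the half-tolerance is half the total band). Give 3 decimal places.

Stack each dimension's contribution:
  -A: nom -15.930 → Σnom=-15.930; wc +0.350/-0.350 → slack +0.350/-0.350; half-tol=0.350, Σhalf²=0.122500
  -B: nom -23.850 → Σnom=-39.780; wc +0.384/-0.100 → slack +0.734/-0.450; half-tol=0.242, Σhalf²=0.181064
  +C: nom +43.200 → Σnom=3.420; wc +0.370/-0.280 → slack +1.104/-0.730; half-tol=0.325, Σhalf²=0.286689
  -D: nom -38.800 → Σnom=-35.380; wc +0.471/-0.370 → slack +1.575/-1.100; half-tol=0.420, Σhalf²=0.463509
  -E: nom -48.300 → Σnom=-83.680; wc +0.080/-0.080 → slack +1.655/-1.180; half-tol=0.080, Σhalf²=0.469909
  -F: nom -31.630 → Σnom=-115.310; wc +0.490/-0.364 → slack +2.145/-1.544; half-tol=0.427, Σhalf²=0.652238
  +G: nom +29.600 → Σnom=-85.710; wc +0.160/-0.350 → slack +2.305/-1.894; half-tol=0.255, Σhalf²=0.717263
  +H: nom +17.270 → Σnom=-68.440; wc +0.414/-0.310 → slack +2.719/-2.204; half-tol=0.362, Σhalf²=0.848307
  -I: nom -28.100 → Σnom=-96.540; wc +0.340/-0.263 → slack +3.059/-2.467; half-tol=0.301, Σhalf²=0.939209
  -J: nom -17.170 → Σnom=-113.710; wc +0.290/-0.040 → slack +3.349/-2.507; half-tol=0.165, Σhalf²=0.966434
Nominal = -113.710. Worst-case = [-113.710 - 2.507, -113.710 + 3.349] = [-116.217, -110.361]. RSS = √0.966434 = 0.983.

nominal=-113.710 wc=[-116.217,-110.361] rss=0.983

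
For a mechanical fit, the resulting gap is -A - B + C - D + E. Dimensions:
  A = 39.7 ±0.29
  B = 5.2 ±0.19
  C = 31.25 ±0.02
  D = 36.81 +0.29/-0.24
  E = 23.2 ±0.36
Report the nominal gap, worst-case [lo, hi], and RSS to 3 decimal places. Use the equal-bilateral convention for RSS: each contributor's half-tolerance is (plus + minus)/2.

nominal=-27.260 wc=[-28.410,-26.160] rss=0.566

Stack each dimension's contribution:
  -A: nom -39.700 → Σnom=-39.700; wc +0.290/-0.290 → slack +0.290/-0.290; half-tol=0.290, Σhalf²=0.084100
  -B: nom -5.200 → Σnom=-44.900; wc +0.190/-0.190 → slack +0.480/-0.480; half-tol=0.190, Σhalf²=0.120200
  +C: nom +31.250 → Σnom=-13.650; wc +0.020/-0.020 → slack +0.500/-0.500; half-tol=0.020, Σhalf²=0.120600
  -D: nom -36.810 → Σnom=-50.460; wc +0.240/-0.290 → slack +0.740/-0.790; half-tol=0.265, Σhalf²=0.190825
  +E: nom +23.200 → Σnom=-27.260; wc +0.360/-0.360 → slack +1.100/-1.150; half-tol=0.360, Σhalf²=0.320425
Nominal = -27.260. Worst-case = [-27.260 - 1.150, -27.260 + 1.100] = [-28.410, -26.160]. RSS = √0.320425 = 0.566.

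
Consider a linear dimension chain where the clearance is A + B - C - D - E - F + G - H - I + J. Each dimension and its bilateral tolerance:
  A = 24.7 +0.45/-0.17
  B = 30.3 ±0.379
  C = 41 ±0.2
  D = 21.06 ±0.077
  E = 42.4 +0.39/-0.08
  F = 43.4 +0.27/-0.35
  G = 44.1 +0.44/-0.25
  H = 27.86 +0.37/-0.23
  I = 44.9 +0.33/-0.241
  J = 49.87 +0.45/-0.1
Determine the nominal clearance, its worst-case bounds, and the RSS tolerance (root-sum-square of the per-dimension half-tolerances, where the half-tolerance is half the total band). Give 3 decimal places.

nominal=-71.650 wc=[-74.186,-68.753] rss=0.896

Stack each dimension's contribution:
  +A: nom +24.700 → Σnom=24.700; wc +0.450/-0.170 → slack +0.450/-0.170; half-tol=0.310, Σhalf²=0.096100
  +B: nom +30.300 → Σnom=55.000; wc +0.379/-0.379 → slack +0.829/-0.549; half-tol=0.379, Σhalf²=0.239741
  -C: nom -41.000 → Σnom=14.000; wc +0.200/-0.200 → slack +1.029/-0.749; half-tol=0.200, Σhalf²=0.279741
  -D: nom -21.060 → Σnom=-7.060; wc +0.077/-0.077 → slack +1.106/-0.826; half-tol=0.077, Σhalf²=0.285670
  -E: nom -42.400 → Σnom=-49.460; wc +0.080/-0.390 → slack +1.186/-1.216; half-tol=0.235, Σhalf²=0.340895
  -F: nom -43.400 → Σnom=-92.860; wc +0.350/-0.270 → slack +1.536/-1.486; half-tol=0.310, Σhalf²=0.436995
  +G: nom +44.100 → Σnom=-48.760; wc +0.440/-0.250 → slack +1.976/-1.736; half-tol=0.345, Σhalf²=0.556020
  -H: nom -27.860 → Σnom=-76.620; wc +0.230/-0.370 → slack +2.206/-2.106; half-tol=0.300, Σhalf²=0.646020
  -I: nom -44.900 → Σnom=-121.520; wc +0.241/-0.330 → slack +2.447/-2.436; half-tol=0.285, Σhalf²=0.727530
  +J: nom +49.870 → Σnom=-71.650; wc +0.450/-0.100 → slack +2.897/-2.536; half-tol=0.275, Σhalf²=0.803155
Nominal = -71.650. Worst-case = [-71.650 - 2.536, -71.650 + 2.897] = [-74.186, -68.753]. RSS = √0.803155 = 0.896.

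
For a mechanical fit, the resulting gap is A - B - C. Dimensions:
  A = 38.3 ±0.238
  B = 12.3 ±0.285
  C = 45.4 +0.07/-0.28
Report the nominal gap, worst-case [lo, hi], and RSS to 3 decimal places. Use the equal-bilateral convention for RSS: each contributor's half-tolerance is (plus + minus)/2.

nominal=-19.400 wc=[-19.993,-18.597] rss=0.410

Stack each dimension's contribution:
  +A: nom +38.300 → Σnom=38.300; wc +0.238/-0.238 → slack +0.238/-0.238; half-tol=0.238, Σhalf²=0.056644
  -B: nom -12.300 → Σnom=26.000; wc +0.285/-0.285 → slack +0.523/-0.523; half-tol=0.285, Σhalf²=0.137869
  -C: nom -45.400 → Σnom=-19.400; wc +0.280/-0.070 → slack +0.803/-0.593; half-tol=0.175, Σhalf²=0.168494
Nominal = -19.400. Worst-case = [-19.400 - 0.593, -19.400 + 0.803] = [-19.993, -18.597]. RSS = √0.168494 = 0.410.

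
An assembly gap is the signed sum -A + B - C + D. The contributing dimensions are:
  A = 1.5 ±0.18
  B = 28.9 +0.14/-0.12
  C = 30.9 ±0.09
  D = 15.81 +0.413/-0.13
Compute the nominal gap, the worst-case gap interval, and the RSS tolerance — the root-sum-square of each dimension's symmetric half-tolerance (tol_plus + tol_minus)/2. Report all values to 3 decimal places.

Stack each dimension's contribution:
  -A: nom -1.500 → Σnom=-1.500; wc +0.180/-0.180 → slack +0.180/-0.180; half-tol=0.180, Σhalf²=0.032400
  +B: nom +28.900 → Σnom=27.400; wc +0.140/-0.120 → slack +0.320/-0.300; half-tol=0.130, Σhalf²=0.049300
  -C: nom -30.900 → Σnom=-3.500; wc +0.090/-0.090 → slack +0.410/-0.390; half-tol=0.090, Σhalf²=0.057400
  +D: nom +15.810 → Σnom=12.310; wc +0.413/-0.130 → slack +0.823/-0.520; half-tol=0.271, Σhalf²=0.131112
Nominal = 12.310. Worst-case = [12.310 - 0.520, 12.310 + 0.823] = [11.790, 13.133]. RSS = √0.131112 = 0.362.

nominal=12.310 wc=[11.790,13.133] rss=0.362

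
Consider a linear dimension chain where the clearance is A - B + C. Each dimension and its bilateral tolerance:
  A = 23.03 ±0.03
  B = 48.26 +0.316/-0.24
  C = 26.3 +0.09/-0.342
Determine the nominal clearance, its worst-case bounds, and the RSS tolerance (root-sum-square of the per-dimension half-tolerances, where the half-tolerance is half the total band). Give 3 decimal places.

Stack each dimension's contribution:
  +A: nom +23.030 → Σnom=23.030; wc +0.030/-0.030 → slack +0.030/-0.030; half-tol=0.030, Σhalf²=0.000900
  -B: nom -48.260 → Σnom=-25.230; wc +0.240/-0.316 → slack +0.270/-0.346; half-tol=0.278, Σhalf²=0.078184
  +C: nom +26.300 → Σnom=1.070; wc +0.090/-0.342 → slack +0.360/-0.688; half-tol=0.216, Σhalf²=0.124840
Nominal = 1.070. Worst-case = [1.070 - 0.688, 1.070 + 0.360] = [0.382, 1.430]. RSS = √0.124840 = 0.353.

nominal=1.070 wc=[0.382,1.430] rss=0.353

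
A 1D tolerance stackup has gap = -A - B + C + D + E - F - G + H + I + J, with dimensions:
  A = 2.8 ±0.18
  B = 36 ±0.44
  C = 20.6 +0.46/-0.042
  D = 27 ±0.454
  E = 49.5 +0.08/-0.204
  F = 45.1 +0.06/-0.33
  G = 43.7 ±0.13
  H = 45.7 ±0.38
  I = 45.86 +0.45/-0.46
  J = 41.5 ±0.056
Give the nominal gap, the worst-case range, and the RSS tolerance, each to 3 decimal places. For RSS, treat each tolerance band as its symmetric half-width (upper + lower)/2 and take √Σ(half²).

nominal=102.560 wc=[100.154,105.520] rss=0.962

Stack each dimension's contribution:
  -A: nom -2.800 → Σnom=-2.800; wc +0.180/-0.180 → slack +0.180/-0.180; half-tol=0.180, Σhalf²=0.032400
  -B: nom -36.000 → Σnom=-38.800; wc +0.440/-0.440 → slack +0.620/-0.620; half-tol=0.440, Σhalf²=0.226000
  +C: nom +20.600 → Σnom=-18.200; wc +0.460/-0.042 → slack +1.080/-0.662; half-tol=0.251, Σhalf²=0.289001
  +D: nom +27.000 → Σnom=8.800; wc +0.454/-0.454 → slack +1.534/-1.116; half-tol=0.454, Σhalf²=0.495117
  +E: nom +49.500 → Σnom=58.300; wc +0.080/-0.204 → slack +1.614/-1.320; half-tol=0.142, Σhalf²=0.515281
  -F: nom -45.100 → Σnom=13.200; wc +0.330/-0.060 → slack +1.944/-1.380; half-tol=0.195, Σhalf²=0.553306
  -G: nom -43.700 → Σnom=-30.500; wc +0.130/-0.130 → slack +2.074/-1.510; half-tol=0.130, Σhalf²=0.570206
  +H: nom +45.700 → Σnom=15.200; wc +0.380/-0.380 → slack +2.454/-1.890; half-tol=0.380, Σhalf²=0.714606
  +I: nom +45.860 → Σnom=61.060; wc +0.450/-0.460 → slack +2.904/-2.350; half-tol=0.455, Σhalf²=0.921631
  +J: nom +41.500 → Σnom=102.560; wc +0.056/-0.056 → slack +2.960/-2.406; half-tol=0.056, Σhalf²=0.924767
Nominal = 102.560. Worst-case = [102.560 - 2.406, 102.560 + 2.960] = [100.154, 105.520]. RSS = √0.924767 = 0.962.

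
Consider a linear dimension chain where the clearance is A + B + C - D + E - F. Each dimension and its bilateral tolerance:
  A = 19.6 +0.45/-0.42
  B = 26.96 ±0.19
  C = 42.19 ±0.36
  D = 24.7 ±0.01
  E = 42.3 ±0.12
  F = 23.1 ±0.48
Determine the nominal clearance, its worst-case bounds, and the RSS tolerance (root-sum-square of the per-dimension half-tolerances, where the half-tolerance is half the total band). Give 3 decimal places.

Stack each dimension's contribution:
  +A: nom +19.600 → Σnom=19.600; wc +0.450/-0.420 → slack +0.450/-0.420; half-tol=0.435, Σhalf²=0.189225
  +B: nom +26.960 → Σnom=46.560; wc +0.190/-0.190 → slack +0.640/-0.610; half-tol=0.190, Σhalf²=0.225325
  +C: nom +42.190 → Σnom=88.750; wc +0.360/-0.360 → slack +1.000/-0.970; half-tol=0.360, Σhalf²=0.354925
  -D: nom -24.700 → Σnom=64.050; wc +0.010/-0.010 → slack +1.010/-0.980; half-tol=0.010, Σhalf²=0.355025
  +E: nom +42.300 → Σnom=106.350; wc +0.120/-0.120 → slack +1.130/-1.100; half-tol=0.120, Σhalf²=0.369425
  -F: nom -23.100 → Σnom=83.250; wc +0.480/-0.480 → slack +1.610/-1.580; half-tol=0.480, Σhalf²=0.599825
Nominal = 83.250. Worst-case = [83.250 - 1.580, 83.250 + 1.610] = [81.670, 84.860]. RSS = √0.599825 = 0.774.

nominal=83.250 wc=[81.670,84.860] rss=0.774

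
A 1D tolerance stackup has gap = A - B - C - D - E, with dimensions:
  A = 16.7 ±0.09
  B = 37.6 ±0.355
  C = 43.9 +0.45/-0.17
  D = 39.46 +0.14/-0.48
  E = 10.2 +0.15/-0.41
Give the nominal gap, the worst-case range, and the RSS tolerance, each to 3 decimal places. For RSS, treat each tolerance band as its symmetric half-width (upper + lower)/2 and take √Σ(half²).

Stack each dimension's contribution:
  +A: nom +16.700 → Σnom=16.700; wc +0.090/-0.090 → slack +0.090/-0.090; half-tol=0.090, Σhalf²=0.008100
  -B: nom -37.600 → Σnom=-20.900; wc +0.355/-0.355 → slack +0.445/-0.445; half-tol=0.355, Σhalf²=0.134125
  -C: nom -43.900 → Σnom=-64.800; wc +0.170/-0.450 → slack +0.615/-0.895; half-tol=0.310, Σhalf²=0.230225
  -D: nom -39.460 → Σnom=-104.260; wc +0.480/-0.140 → slack +1.095/-1.035; half-tol=0.310, Σhalf²=0.326325
  -E: nom -10.200 → Σnom=-114.460; wc +0.410/-0.150 → slack +1.505/-1.185; half-tol=0.280, Σhalf²=0.404725
Nominal = -114.460. Worst-case = [-114.460 - 1.185, -114.460 + 1.505] = [-115.645, -112.955]. RSS = √0.404725 = 0.636.

nominal=-114.460 wc=[-115.645,-112.955] rss=0.636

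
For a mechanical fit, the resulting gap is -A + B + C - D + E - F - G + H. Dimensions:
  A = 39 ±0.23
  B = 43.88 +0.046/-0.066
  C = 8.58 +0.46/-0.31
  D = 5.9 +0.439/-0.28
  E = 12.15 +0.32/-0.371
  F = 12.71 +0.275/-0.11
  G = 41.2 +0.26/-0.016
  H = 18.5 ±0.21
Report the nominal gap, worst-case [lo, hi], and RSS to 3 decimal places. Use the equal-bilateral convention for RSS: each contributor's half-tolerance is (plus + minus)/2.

nominal=-15.700 wc=[-17.861,-14.028] rss=0.744

Stack each dimension's contribution:
  -A: nom -39.000 → Σnom=-39.000; wc +0.230/-0.230 → slack +0.230/-0.230; half-tol=0.230, Σhalf²=0.052900
  +B: nom +43.880 → Σnom=4.880; wc +0.046/-0.066 → slack +0.276/-0.296; half-tol=0.056, Σhalf²=0.056036
  +C: nom +8.580 → Σnom=13.460; wc +0.460/-0.310 → slack +0.736/-0.606; half-tol=0.385, Σhalf²=0.204261
  -D: nom -5.900 → Σnom=7.560; wc +0.280/-0.439 → slack +1.016/-1.045; half-tol=0.360, Σhalf²=0.333501
  +E: nom +12.150 → Σnom=19.710; wc +0.320/-0.371 → slack +1.336/-1.416; half-tol=0.346, Σhalf²=0.452872
  -F: nom -12.710 → Σnom=7.000; wc +0.110/-0.275 → slack +1.446/-1.691; half-tol=0.193, Σhalf²=0.489928
  -G: nom -41.200 → Σnom=-34.200; wc +0.016/-0.260 → slack +1.462/-1.951; half-tol=0.138, Σhalf²=0.508972
  +H: nom +18.500 → Σnom=-15.700; wc +0.210/-0.210 → slack +1.672/-2.161; half-tol=0.210, Σhalf²=0.553072
Nominal = -15.700. Worst-case = [-15.700 - 2.161, -15.700 + 1.672] = [-17.861, -14.028]. RSS = √0.553072 = 0.744.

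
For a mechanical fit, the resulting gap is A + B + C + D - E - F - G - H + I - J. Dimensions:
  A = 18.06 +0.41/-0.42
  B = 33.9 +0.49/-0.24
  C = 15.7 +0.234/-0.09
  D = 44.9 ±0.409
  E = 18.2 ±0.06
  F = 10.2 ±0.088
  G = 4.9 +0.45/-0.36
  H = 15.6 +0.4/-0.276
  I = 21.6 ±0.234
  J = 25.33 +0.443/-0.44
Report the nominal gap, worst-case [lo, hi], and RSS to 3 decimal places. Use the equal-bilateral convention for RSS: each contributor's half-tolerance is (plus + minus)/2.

Stack each dimension's contribution:
  +A: nom +18.060 → Σnom=18.060; wc +0.410/-0.420 → slack +0.410/-0.420; half-tol=0.415, Σhalf²=0.172225
  +B: nom +33.900 → Σnom=51.960; wc +0.490/-0.240 → slack +0.900/-0.660; half-tol=0.365, Σhalf²=0.305450
  +C: nom +15.700 → Σnom=67.660; wc +0.234/-0.090 → slack +1.134/-0.750; half-tol=0.162, Σhalf²=0.331694
  +D: nom +44.900 → Σnom=112.560; wc +0.409/-0.409 → slack +1.543/-1.159; half-tol=0.409, Σhalf²=0.498975
  -E: nom -18.200 → Σnom=94.360; wc +0.060/-0.060 → slack +1.603/-1.219; half-tol=0.060, Σhalf²=0.502575
  -F: nom -10.200 → Σnom=84.160; wc +0.088/-0.088 → slack +1.691/-1.307; half-tol=0.088, Σhalf²=0.510319
  -G: nom -4.900 → Σnom=79.260; wc +0.360/-0.450 → slack +2.051/-1.757; half-tol=0.405, Σhalf²=0.674344
  -H: nom -15.600 → Σnom=63.660; wc +0.276/-0.400 → slack +2.327/-2.157; half-tol=0.338, Σhalf²=0.788588
  +I: nom +21.600 → Σnom=85.260; wc +0.234/-0.234 → slack +2.561/-2.391; half-tol=0.234, Σhalf²=0.843344
  -J: nom -25.330 → Σnom=59.930; wc +0.440/-0.443 → slack +3.001/-2.834; half-tol=0.442, Σhalf²=1.038266
Nominal = 59.930. Worst-case = [59.930 - 2.834, 59.930 + 3.001] = [57.096, 62.931]. RSS = √1.038266 = 1.019.

nominal=59.930 wc=[57.096,62.931] rss=1.019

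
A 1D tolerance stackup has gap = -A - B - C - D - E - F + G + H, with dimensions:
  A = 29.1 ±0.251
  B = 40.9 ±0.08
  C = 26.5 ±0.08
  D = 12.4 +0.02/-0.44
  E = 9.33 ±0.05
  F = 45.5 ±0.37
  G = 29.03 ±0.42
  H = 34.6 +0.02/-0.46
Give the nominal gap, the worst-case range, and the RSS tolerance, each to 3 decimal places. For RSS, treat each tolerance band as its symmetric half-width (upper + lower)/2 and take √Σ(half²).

nominal=-100.100 wc=[-101.831,-98.389] rss=0.709

Stack each dimension's contribution:
  -A: nom -29.100 → Σnom=-29.100; wc +0.251/-0.251 → slack +0.251/-0.251; half-tol=0.251, Σhalf²=0.063001
  -B: nom -40.900 → Σnom=-70.000; wc +0.080/-0.080 → slack +0.331/-0.331; half-tol=0.080, Σhalf²=0.069401
  -C: nom -26.500 → Σnom=-96.500; wc +0.080/-0.080 → slack +0.411/-0.411; half-tol=0.080, Σhalf²=0.075801
  -D: nom -12.400 → Σnom=-108.900; wc +0.440/-0.020 → slack +0.851/-0.431; half-tol=0.230, Σhalf²=0.128701
  -E: nom -9.330 → Σnom=-118.230; wc +0.050/-0.050 → slack +0.901/-0.481; half-tol=0.050, Σhalf²=0.131201
  -F: nom -45.500 → Σnom=-163.730; wc +0.370/-0.370 → slack +1.271/-0.851; half-tol=0.370, Σhalf²=0.268101
  +G: nom +29.030 → Σnom=-134.700; wc +0.420/-0.420 → slack +1.691/-1.271; half-tol=0.420, Σhalf²=0.444501
  +H: nom +34.600 → Σnom=-100.100; wc +0.020/-0.460 → slack +1.711/-1.731; half-tol=0.240, Σhalf²=0.502101
Nominal = -100.100. Worst-case = [-100.100 - 1.731, -100.100 + 1.711] = [-101.831, -98.389]. RSS = √0.502101 = 0.709.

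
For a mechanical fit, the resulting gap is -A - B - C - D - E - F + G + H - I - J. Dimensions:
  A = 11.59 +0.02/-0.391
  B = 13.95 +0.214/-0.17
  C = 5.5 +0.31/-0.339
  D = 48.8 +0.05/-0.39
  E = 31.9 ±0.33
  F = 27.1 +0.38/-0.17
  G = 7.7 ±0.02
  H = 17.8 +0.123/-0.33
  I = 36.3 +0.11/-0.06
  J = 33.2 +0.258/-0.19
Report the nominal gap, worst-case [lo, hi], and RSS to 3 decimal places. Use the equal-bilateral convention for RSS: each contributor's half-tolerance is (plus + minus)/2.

nominal=-182.840 wc=[-184.862,-180.657] rss=0.726

Stack each dimension's contribution:
  -A: nom -11.590 → Σnom=-11.590; wc +0.391/-0.020 → slack +0.391/-0.020; half-tol=0.206, Σhalf²=0.042230
  -B: nom -13.950 → Σnom=-25.540; wc +0.170/-0.214 → slack +0.561/-0.234; half-tol=0.192, Σhalf²=0.079094
  -C: nom -5.500 → Σnom=-31.040; wc +0.339/-0.310 → slack +0.900/-0.544; half-tol=0.325, Σhalf²=0.184395
  -D: nom -48.800 → Σnom=-79.840; wc +0.390/-0.050 → slack +1.290/-0.594; half-tol=0.220, Σhalf²=0.232795
  -E: nom -31.900 → Σnom=-111.740; wc +0.330/-0.330 → slack +1.620/-0.924; half-tol=0.330, Σhalf²=0.341695
  -F: nom -27.100 → Σnom=-138.840; wc +0.170/-0.380 → slack +1.790/-1.304; half-tol=0.275, Σhalf²=0.417320
  +G: nom +7.700 → Σnom=-131.140; wc +0.020/-0.020 → slack +1.810/-1.324; half-tol=0.020, Σhalf²=0.417720
  +H: nom +17.800 → Σnom=-113.340; wc +0.123/-0.330 → slack +1.933/-1.654; half-tol=0.227, Σhalf²=0.469022
  -I: nom -36.300 → Σnom=-149.640; wc +0.060/-0.110 → slack +1.993/-1.764; half-tol=0.085, Σhalf²=0.476247
  -J: nom -33.200 → Σnom=-182.840; wc +0.190/-0.258 → slack +2.183/-2.022; half-tol=0.224, Σhalf²=0.526423
Nominal = -182.840. Worst-case = [-182.840 - 2.022, -182.840 + 2.183] = [-184.862, -180.657]. RSS = √0.526423 = 0.726.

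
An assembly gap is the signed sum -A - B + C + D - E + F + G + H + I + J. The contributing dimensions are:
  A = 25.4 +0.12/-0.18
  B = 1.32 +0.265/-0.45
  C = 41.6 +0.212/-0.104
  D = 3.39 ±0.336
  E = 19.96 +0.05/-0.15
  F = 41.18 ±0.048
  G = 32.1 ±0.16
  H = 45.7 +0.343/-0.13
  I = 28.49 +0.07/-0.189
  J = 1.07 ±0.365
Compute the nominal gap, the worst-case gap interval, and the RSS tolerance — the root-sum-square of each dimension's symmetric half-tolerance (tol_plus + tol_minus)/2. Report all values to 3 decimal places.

nominal=146.850 wc=[145.083,149.164] rss=0.729

Stack each dimension's contribution:
  -A: nom -25.400 → Σnom=-25.400; wc +0.180/-0.120 → slack +0.180/-0.120; half-tol=0.150, Σhalf²=0.022500
  -B: nom -1.320 → Σnom=-26.720; wc +0.450/-0.265 → slack +0.630/-0.385; half-tol=0.358, Σhalf²=0.150306
  +C: nom +41.600 → Σnom=14.880; wc +0.212/-0.104 → slack +0.842/-0.489; half-tol=0.158, Σhalf²=0.175270
  +D: nom +3.390 → Σnom=18.270; wc +0.336/-0.336 → slack +1.178/-0.825; half-tol=0.336, Σhalf²=0.288166
  -E: nom -19.960 → Σnom=-1.690; wc +0.150/-0.050 → slack +1.328/-0.875; half-tol=0.100, Σhalf²=0.298166
  +F: nom +41.180 → Σnom=39.490; wc +0.048/-0.048 → slack +1.376/-0.923; half-tol=0.048, Σhalf²=0.300470
  +G: nom +32.100 → Σnom=71.590; wc +0.160/-0.160 → slack +1.536/-1.083; half-tol=0.160, Σhalf²=0.326070
  +H: nom +45.700 → Σnom=117.290; wc +0.343/-0.130 → slack +1.879/-1.213; half-tol=0.237, Σhalf²=0.382003
  +I: nom +28.490 → Σnom=145.780; wc +0.070/-0.189 → slack +1.949/-1.402; half-tol=0.130, Σhalf²=0.398773
  +J: nom +1.070 → Σnom=146.850; wc +0.365/-0.365 → slack +2.314/-1.767; half-tol=0.365, Σhalf²=0.531998
Nominal = 146.850. Worst-case = [146.850 - 1.767, 146.850 + 2.314] = [145.083, 149.164]. RSS = √0.531998 = 0.729.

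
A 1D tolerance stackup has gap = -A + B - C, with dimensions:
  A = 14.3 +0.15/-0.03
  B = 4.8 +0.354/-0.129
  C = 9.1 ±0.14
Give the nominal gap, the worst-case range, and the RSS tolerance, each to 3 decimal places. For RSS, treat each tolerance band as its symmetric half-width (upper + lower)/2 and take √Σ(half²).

nominal=-18.600 wc=[-19.019,-18.076] rss=0.293

Stack each dimension's contribution:
  -A: nom -14.300 → Σnom=-14.300; wc +0.030/-0.150 → slack +0.030/-0.150; half-tol=0.090, Σhalf²=0.008100
  +B: nom +4.800 → Σnom=-9.500; wc +0.354/-0.129 → slack +0.384/-0.279; half-tol=0.241, Σhalf²=0.066422
  -C: nom -9.100 → Σnom=-18.600; wc +0.140/-0.140 → slack +0.524/-0.419; half-tol=0.140, Σhalf²=0.086022
Nominal = -18.600. Worst-case = [-18.600 - 0.419, -18.600 + 0.524] = [-19.019, -18.076]. RSS = √0.086022 = 0.293.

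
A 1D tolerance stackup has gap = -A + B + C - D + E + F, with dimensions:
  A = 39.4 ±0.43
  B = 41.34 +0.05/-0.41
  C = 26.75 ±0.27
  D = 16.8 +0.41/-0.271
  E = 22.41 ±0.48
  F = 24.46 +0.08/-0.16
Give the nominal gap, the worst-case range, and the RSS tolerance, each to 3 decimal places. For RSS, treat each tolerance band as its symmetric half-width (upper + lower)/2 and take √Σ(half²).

Stack each dimension's contribution:
  -A: nom -39.400 → Σnom=-39.400; wc +0.430/-0.430 → slack +0.430/-0.430; half-tol=0.430, Σhalf²=0.184900
  +B: nom +41.340 → Σnom=1.940; wc +0.050/-0.410 → slack +0.480/-0.840; half-tol=0.230, Σhalf²=0.237800
  +C: nom +26.750 → Σnom=28.690; wc +0.270/-0.270 → slack +0.750/-1.110; half-tol=0.270, Σhalf²=0.310700
  -D: nom -16.800 → Σnom=11.890; wc +0.271/-0.410 → slack +1.021/-1.520; half-tol=0.341, Σhalf²=0.426640
  +E: nom +22.410 → Σnom=34.300; wc +0.480/-0.480 → slack +1.501/-2.000; half-tol=0.480, Σhalf²=0.657040
  +F: nom +24.460 → Σnom=58.760; wc +0.080/-0.160 → slack +1.581/-2.160; half-tol=0.120, Σhalf²=0.671440
Nominal = 58.760. Worst-case = [58.760 - 2.160, 58.760 + 1.581] = [56.600, 60.341]. RSS = √0.671440 = 0.819.

nominal=58.760 wc=[56.600,60.341] rss=0.819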